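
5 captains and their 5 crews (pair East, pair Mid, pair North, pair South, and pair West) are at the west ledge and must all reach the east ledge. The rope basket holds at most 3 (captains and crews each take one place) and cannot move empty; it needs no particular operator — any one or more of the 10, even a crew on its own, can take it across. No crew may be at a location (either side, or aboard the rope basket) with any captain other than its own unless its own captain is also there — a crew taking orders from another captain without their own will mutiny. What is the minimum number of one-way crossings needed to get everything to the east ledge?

11

Counting alone: each trip to the east ledge takes at most 3 across and each return brings at least 1 back, so after t trips out (and t−1 returns) at most 3t − (t−1) of the 10 are across; that first reaches 10 at t = 5, so at least 9 crossings are needed.
The safety rule pushes this higher. Following every safe sequence of crossings, the most of the 10 that can be at the east ledge as the rope basket arrives there on crossing 9 is 9 — never all 10.
So no plan with fewer than 11 crossings exists, and this one achieves 11:
1. captain East and crew East cross → the east ledge.
2. captain East crosses ← the west ledge.
3. crew Mid, crew North, and crew South cross → the east ledge.
4. crew East crosses ← the west ledge.
5. captain Mid, captain North, and captain South cross → the east ledge.
6. captain Mid and crew Mid cross ← the west ledge.
7. captain East, captain Mid, and captain West cross → the east ledge.
8. crew North crosses ← the west ledge.
9. crew East and crew Mid cross → the east ledge.
10. crew East crosses ← the west ledge.
11. crew East, crew North, and crew West cross → the east ledge.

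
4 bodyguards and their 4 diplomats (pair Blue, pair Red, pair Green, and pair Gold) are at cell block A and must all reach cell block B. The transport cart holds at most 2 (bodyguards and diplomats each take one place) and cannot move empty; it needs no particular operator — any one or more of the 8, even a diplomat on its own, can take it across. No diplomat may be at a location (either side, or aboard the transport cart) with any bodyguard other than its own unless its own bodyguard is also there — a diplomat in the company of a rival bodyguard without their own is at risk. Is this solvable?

No

Following every safe sequence of crossings from the start, the most of the 8 that can be at cell block B as the transport cart arrives there on crossings 1, 3, 5 is 2, 3, 4 respectively; the best ever achieved is 4 of 8.
From crossing 7 on, no configuration arises that was not already reachable earlier: only 44 distinct safe configurations (who is on which side, and where the transport cart is) can ever be reached, none of them has everyone across, and every continuation just revisits them. So no valid plan exists.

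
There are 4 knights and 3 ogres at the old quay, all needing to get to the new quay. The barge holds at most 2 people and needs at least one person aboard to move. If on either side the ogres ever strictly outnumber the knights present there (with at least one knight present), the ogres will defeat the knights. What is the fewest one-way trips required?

11

Counting alone: each trip to the new quay takes at most 2 across and each return brings at least 1 back, so after t trips out (and t−1 returns) at most 2t − (t−1) of the 7 are across; that first reaches 7 at t = 6, so at least 11 crossings are needed.
The plan below uses exactly 11 crossings, so it is optimal:
1. 2 ogres → the new quay.  (the old quay: 4K 1O; the new quay: 0K 2O)
2. 1 ogre ← the old quay.  (the old quay: 4K 2O; the new quay: 0K 1O)
3. 2 ogres → the new quay.  (the old quay: 4K 0O; the new quay: 0K 3O)
4. 1 ogre ← the old quay.  (the old quay: 4K 1O; the new quay: 0K 2O)
5. 2 knights → the new quay.  (the old quay: 2K 1O; the new quay: 2K 2O)
6. 1 ogre ← the old quay.  (the old quay: 2K 2O; the new quay: 2K 1O)
7. 1 knight and 1 ogre → the new quay.  (the old quay: 1K 1O; the new quay: 3K 2O)
8. 1 knight ← the old quay.  (the old quay: 2K 1O; the new quay: 2K 2O)
9. 1 knight and 1 ogre → the new quay.  (the old quay: 1K 0O; the new quay: 3K 3O)
10. 1 ogre ← the old quay.  (the old quay: 1K 1O; the new quay: 3K 2O)
11. 1 knight and 1 ogre → the new quay.  (the old quay: 0K 0O; the new quay: 4K 3O)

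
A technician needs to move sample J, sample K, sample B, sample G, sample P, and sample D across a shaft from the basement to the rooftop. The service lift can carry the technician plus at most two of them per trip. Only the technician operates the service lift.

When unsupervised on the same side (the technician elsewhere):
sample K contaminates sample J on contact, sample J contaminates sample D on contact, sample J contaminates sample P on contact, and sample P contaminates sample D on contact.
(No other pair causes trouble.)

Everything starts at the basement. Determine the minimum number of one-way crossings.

Counting alone: the technician can take at most 2 across per trip to the rooftop, so moving all 6 needs at least 3 loaded trips out, with a return between consecutive ones — at least 5 crossings.
The safety rule pushes this higher. Following every safe sequence of crossings, the most of the 6 that can be at the rooftop as the service lift arrives there on crossings 5, 7 is 4, 5 respectively — never all 6.
So no plan with fewer than 9 crossings exists, and this one achieves 9:
1. Technician goes to the rooftop with sample J and sample P.
2. Technician goes back to the basement with sample J.
3. Technician goes to the rooftop with sample J and sample K.
4. Technician goes back to the basement with sample J.
5. Technician goes to the rooftop with sample B and sample J.
6. Technician goes back to the basement with sample J.
7. Technician goes to the rooftop with sample G and sample J.
8. Technician goes back to the basement with sample J.
9. Technician goes to the rooftop with sample D and sample J.

9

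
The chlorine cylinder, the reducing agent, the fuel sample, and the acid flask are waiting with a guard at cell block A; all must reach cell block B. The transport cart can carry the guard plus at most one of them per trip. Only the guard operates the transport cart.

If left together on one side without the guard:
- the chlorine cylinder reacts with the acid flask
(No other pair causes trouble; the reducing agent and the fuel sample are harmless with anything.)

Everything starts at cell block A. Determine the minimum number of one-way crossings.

Counting alone: the guard can take at most 1 across per trip to cell block B, so moving all 4 needs at least 4 loaded trips out, with a return between consecutive ones — at least 7 crossings.
The plan below uses exactly 7 crossings, so it is optimal:
1. Guard goes to cell block B with the chlorine cylinder.  [cell block A: the acid flask, the fuel sample, the reducing agent | cell block B: the chlorine cylinder]
2. Guard goes back to cell block A alone.  [cell block A: the acid flask, the fuel sample, the reducing agent | cell block B: the chlorine cylinder]
3. Guard goes to cell block B with the reducing agent.  [cell block A: the acid flask, the fuel sample | cell block B: the chlorine cylinder, the reducing agent]
4. Guard goes back to cell block A alone.  [cell block A: the acid flask, the fuel sample | cell block B: the chlorine cylinder, the reducing agent]
5. Guard goes to cell block B with the fuel sample.  [cell block A: the acid flask | cell block B: the chlorine cylinder, the fuel sample, the reducing agent]
6. Guard goes back to cell block A alone.  [cell block A: the acid flask | cell block B: the chlorine cylinder, the fuel sample, the reducing agent]
7. Guard goes to cell block B with the acid flask.  [cell block A: — | cell block B: the acid flask, the chlorine cylinder, the fuel sample, the reducing agent]

7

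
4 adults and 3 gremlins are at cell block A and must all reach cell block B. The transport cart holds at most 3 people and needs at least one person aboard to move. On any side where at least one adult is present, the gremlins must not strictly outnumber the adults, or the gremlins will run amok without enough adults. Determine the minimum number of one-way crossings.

Counting alone: each trip to cell block B takes at most 3 across and each return brings at least 1 back, so after t trips out (and t−1 returns) at most 3t − (t−1) of the 7 are across; that first reaches 7 at t = 3, so at least 5 crossings are needed.
The plan below uses exactly 5 crossings, so it is optimal:
1. 3 gremlins → cell block B.  (cell block A: 4A 0G; cell block B: 0A 3G)
2. 1 gremlin ← cell block A.  (cell block A: 4A 1G; cell block B: 0A 2G)
3. 3 adults → cell block B.  (cell block A: 1A 1G; cell block B: 3A 2G)
4. 1 adult ← cell block A.  (cell block A: 2A 1G; cell block B: 2A 2G)
5. 2 adults and 1 gremlin → cell block B.  (cell block A: 0A 0G; cell block B: 4A 3G)

5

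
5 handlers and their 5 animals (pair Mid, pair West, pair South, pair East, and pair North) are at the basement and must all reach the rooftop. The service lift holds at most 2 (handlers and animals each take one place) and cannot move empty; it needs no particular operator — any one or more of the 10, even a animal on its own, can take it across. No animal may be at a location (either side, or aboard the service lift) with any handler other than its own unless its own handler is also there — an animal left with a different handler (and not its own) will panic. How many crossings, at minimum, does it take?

Following every safe sequence of crossings from the start, the most of the 10 that can be at the rooftop as the service lift arrives there on crossings 1, 3, 5, 7 is 2, 3, 4, 5 respectively; the best ever achieved is 5 of 10.
From crossing 9 on, no configuration arises that was not already reachable earlier: only 82 distinct safe configurations (who is on which side, and where the service lift is) can ever be reached, none of them has everyone across, and every continuation just revisits them. So no valid plan exists.

impossible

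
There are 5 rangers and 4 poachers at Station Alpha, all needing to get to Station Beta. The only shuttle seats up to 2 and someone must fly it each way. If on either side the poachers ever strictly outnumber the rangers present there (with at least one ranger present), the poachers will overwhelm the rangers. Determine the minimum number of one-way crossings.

15

Counting alone: each trip to Station Beta takes at most 2 across and each return brings at least 1 back, so after t trips out (and t−1 returns) at most 2t − (t−1) of the 9 are across; that first reaches 9 at t = 8, so at least 15 crossings are needed.
The plan below uses exactly 15 crossings, so it is optimal:
1. 2 poachers → Station Beta.  (Station Alpha: 5R 2P; Station Beta: 0R 2P)
2. 1 poacher ← Station Alpha.  (Station Alpha: 5R 3P; Station Beta: 0R 1P)
3. 2 poachers → Station Beta.  (Station Alpha: 5R 1P; Station Beta: 0R 3P)
4. 1 poacher ← Station Alpha.  (Station Alpha: 5R 2P; Station Beta: 0R 2P)
5. 2 rangers → Station Beta.  (Station Alpha: 3R 2P; Station Beta: 2R 2P)
6. 1 poacher ← Station Alpha.  (Station Alpha: 3R 3P; Station Beta: 2R 1P)
7. 1 ranger and 1 poacher → Station Beta.  (Station Alpha: 2R 2P; Station Beta: 3R 2P)
8. 1 ranger ← Station Alpha.  (Station Alpha: 3R 2P; Station Beta: 2R 2P)
9. 1 ranger and 1 poacher → Station Beta.  (Station Alpha: 2R 1P; Station Beta: 3R 3P)
10. 1 poacher ← Station Alpha.  (Station Alpha: 2R 2P; Station Beta: 3R 2P)
11. 1 ranger and 1 poacher → Station Beta.  (Station Alpha: 1R 1P; Station Beta: 4R 3P)
12. 1 ranger ← Station Alpha.  (Station Alpha: 2R 1P; Station Beta: 3R 3P)
13. 1 ranger and 1 poacher → Station Beta.  (Station Alpha: 1R 0P; Station Beta: 4R 4P)
14. 1 poacher ← Station Alpha.  (Station Alpha: 1R 1P; Station Beta: 4R 3P)
15. 1 ranger and 1 poacher → Station Beta.  (Station Alpha: 0R 0P; Station Beta: 5R 4P)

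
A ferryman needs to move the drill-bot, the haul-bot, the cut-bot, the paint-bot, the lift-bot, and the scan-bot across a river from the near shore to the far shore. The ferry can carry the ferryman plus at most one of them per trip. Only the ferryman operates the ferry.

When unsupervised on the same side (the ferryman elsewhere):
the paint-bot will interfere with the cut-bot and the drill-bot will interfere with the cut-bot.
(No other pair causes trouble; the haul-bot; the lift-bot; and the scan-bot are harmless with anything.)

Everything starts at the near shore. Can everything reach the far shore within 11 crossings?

Counting alone: the ferryman can take at most 1 across per trip to the far shore, so moving all 6 needs at least 6 loaded trips out, with a return between consecutive ones — at least 11 crossings.
The safety rule pushes this higher. Following every safe sequence of crossings, the most of the 6 that can be at the far shore as the ferry arrives there on crossing 11 is 5 — never all 6.
So the move cannot be finished within 11 crossings. (The shortest complete plan takes 13:)
1. Ferryman goes to the far shore with the cut-bot.  [the near shore: the drill-bot, the haul-bot, the lift-bot, the paint-bot, the scan-bot | the far shore: the cut-bot]
2. Ferryman goes back to the near shore alone.  [the near shore: the drill-bot, the haul-bot, the lift-bot, the paint-bot, the scan-bot | the far shore: the cut-bot]
3. Ferryman goes to the far shore with the drill-bot.  [the near shore: the haul-bot, the lift-bot, the paint-bot, the scan-bot | the far shore: the cut-bot, the drill-bot]
4. Ferryman goes back to the near shore with the cut-bot.  [the near shore: the cut-bot, the haul-bot, the lift-bot, the paint-bot, the scan-bot | the far shore: the drill-bot]
5. Ferryman goes to the far shore with the paint-bot.  [the near shore: the cut-bot, the haul-bot, the lift-bot, the scan-bot | the far shore: the drill-bot, the paint-bot]
6. Ferryman goes back to the near shore alone.  [the near shore: the cut-bot, the haul-bot, the lift-bot, the scan-bot | the far shore: the drill-bot, the paint-bot]
7. Ferryman goes to the far shore with the haul-bot.  [the near shore: the cut-bot, the lift-bot, the scan-bot | the far shore: the drill-bot, the haul-bot, the paint-bot]
8. Ferryman goes back to the near shore alone.  [the near shore: the cut-bot, the lift-bot, the scan-bot | the far shore: the drill-bot, the haul-bot, the paint-bot]
9. Ferryman goes to the far shore with the lift-bot.  [the near shore: the cut-bot, the scan-bot | the far shore: the drill-bot, the haul-bot, the lift-bot, the paint-bot]
10. Ferryman goes back to the near shore alone.  [the near shore: the cut-bot, the scan-bot | the far shore: the drill-bot, the haul-bot, the lift-bot, the paint-bot]
11. Ferryman goes to the far shore with the scan-bot.  [the near shore: the cut-bot | the far shore: the drill-bot, the haul-bot, the lift-bot, the paint-bot, the scan-bot]
12. Ferryman goes back to the near shore alone.  [the near shore: the cut-bot | the far shore: the drill-bot, the haul-bot, the lift-bot, the paint-bot, the scan-bot]
13. Ferryman goes to the far shore with the cut-bot.  [the near shore: — | the far shore: the cut-bot, the drill-bot, the haul-bot, the lift-bot, the paint-bot, the scan-bot]

No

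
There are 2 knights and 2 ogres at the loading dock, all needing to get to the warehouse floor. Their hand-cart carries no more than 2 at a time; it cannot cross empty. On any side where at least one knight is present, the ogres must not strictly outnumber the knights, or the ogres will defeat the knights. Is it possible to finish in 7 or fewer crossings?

Yes

Yes — this plan uses 5 crossings (≤ 7):
1. 2 ogres → the warehouse floor.  (the loading dock: 2K 0O; the warehouse floor: 0K 2O)
2. 1 ogre ← the loading dock.  (the loading dock: 2K 1O; the warehouse floor: 0K 1O)
3. 2 knights → the warehouse floor.  (the loading dock: 0K 1O; the warehouse floor: 2K 1O)
4. 1 ogre ← the loading dock.  (the loading dock: 0K 2O; the warehouse floor: 2K 0O)
5. 2 ogres → the warehouse floor.  (the loading dock: 0K 0O; the warehouse floor: 2K 2O)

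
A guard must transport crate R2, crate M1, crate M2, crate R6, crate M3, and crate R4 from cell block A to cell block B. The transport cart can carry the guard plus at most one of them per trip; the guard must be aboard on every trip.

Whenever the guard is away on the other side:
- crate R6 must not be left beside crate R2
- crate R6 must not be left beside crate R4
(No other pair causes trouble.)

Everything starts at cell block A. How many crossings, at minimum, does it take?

13

Counting alone: the guard can take at most 1 across per trip to cell block B, so moving all 6 needs at least 6 loaded trips out, with a return between consecutive ones — at least 11 crossings.
The safety rule pushes this higher. Following every safe sequence of crossings, the most of the 6 that can be at cell block B as the transport cart arrives there on crossing 11 is 5 — never all 6.
So no plan with fewer than 13 crossings exists, and this one achieves 13:
1. Guard goes to cell block B with crate R6.  [cell block A: crate M1, crate M2, crate M3, crate R2, crate R4 | cell block B: crate R6]
2. Guard goes back to cell block A alone.  [cell block A: crate M1, crate M2, crate M3, crate R2, crate R4 | cell block B: crate R6]
3. Guard goes to cell block B with crate R2.  [cell block A: crate M1, crate M2, crate M3, crate R4 | cell block B: crate R2, crate R6]
4. Guard goes back to cell block A with crate R6.  [cell block A: crate M1, crate M2, crate M3, crate R4, crate R6 | cell block B: crate R2]
5. Guard goes to cell block B with crate R4.  [cell block A: crate M1, crate M2, crate M3, crate R6 | cell block B: crate R2, crate R4]
6. Guard goes back to cell block A alone.  [cell block A: crate M1, crate M2, crate M3, crate R6 | cell block B: crate R2, crate R4]
7. Guard goes to cell block B with crate M1.  [cell block A: crate M2, crate M3, crate R6 | cell block B: crate M1, crate R2, crate R4]
8. Guard goes back to cell block A alone.  [cell block A: crate M2, crate M3, crate R6 | cell block B: crate M1, crate R2, crate R4]
9. Guard goes to cell block B with crate M2.  [cell block A: crate M3, crate R6 | cell block B: crate M1, crate M2, crate R2, crate R4]
10. Guard goes back to cell block A alone.  [cell block A: crate M3, crate R6 | cell block B: crate M1, crate M2, crate R2, crate R4]
11. Guard goes to cell block B with crate M3.  [cell block A: crate R6 | cell block B: crate M1, crate M2, crate M3, crate R2, crate R4]
12. Guard goes back to cell block A alone.  [cell block A: crate R6 | cell block B: crate M1, crate M2, crate M3, crate R2, crate R4]
13. Guard goes to cell block B with crate R6.  [cell block A: — | cell block B: crate M1, crate M2, crate M3, crate R2, crate R4, crate R6]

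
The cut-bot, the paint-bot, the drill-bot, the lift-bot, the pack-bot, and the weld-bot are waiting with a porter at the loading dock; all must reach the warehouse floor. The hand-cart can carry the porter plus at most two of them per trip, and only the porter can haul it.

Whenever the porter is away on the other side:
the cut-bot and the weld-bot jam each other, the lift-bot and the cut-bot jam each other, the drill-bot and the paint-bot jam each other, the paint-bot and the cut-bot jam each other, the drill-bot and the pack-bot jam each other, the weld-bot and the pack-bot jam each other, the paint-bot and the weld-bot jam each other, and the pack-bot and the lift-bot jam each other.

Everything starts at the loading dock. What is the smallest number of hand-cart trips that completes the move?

impossible

Whatever the first load, the items left behind include a forbidden pair without the porter. No opening move is safe, so no plan exists.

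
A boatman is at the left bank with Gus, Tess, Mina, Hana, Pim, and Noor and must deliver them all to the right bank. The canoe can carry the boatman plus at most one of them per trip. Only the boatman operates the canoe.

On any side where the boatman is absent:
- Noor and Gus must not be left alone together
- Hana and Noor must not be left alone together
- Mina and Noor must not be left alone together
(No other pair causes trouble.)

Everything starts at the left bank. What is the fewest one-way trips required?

impossible

Following every safe sequence of crossings from the start, the most of the 6 that can be at the right bank as the canoe arrives there on crossings 1, 3, 5, 7 is 1, 2, 3, 4 respectively; the best ever achieved is 4 of 6.
From crossing 9 on, no configuration arises that was not already reachable earlier: only 36 distinct safe configurations (who is on which side, and where the canoe is) can ever be reached, none of them has everyone across, and every continuation just revisits them. So no valid plan exists.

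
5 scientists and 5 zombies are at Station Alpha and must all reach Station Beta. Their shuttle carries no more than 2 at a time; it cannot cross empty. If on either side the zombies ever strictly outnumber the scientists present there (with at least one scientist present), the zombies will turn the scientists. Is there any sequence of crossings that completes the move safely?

Following every safe sequence of crossings from the start, the most of the 10 that can be at Station Beta as the shuttle arrives there on crossings 1, 3, 5, 7 is 2, 3, 4, 5 respectively; the best ever achieved is 5 of 10.
From crossing 9 on, no configuration arises that was not already reachable earlier: only 13 distinct safe configurations (who is on which side, and where the shuttle is) can ever be reached, none of them has everyone across, and every continuation just revisits them. They are: 0 scientists + 0 zombies across (shuttle back at the start); 0 scientists + 1 zombie across (shuttle there); 0 scientists + 1 zombie across (shuttle back at the start); 0 scientists + 2 zombies across (shuttle there); 0 scientists + 2 zombies across (shuttle back at the start); 0 scientists + 3 zombies across (shuttle there); 0 scientists + 3 zombies across (shuttle back at the start); 0 scientists + 4 zombies across (shuttle there); 0 scientists + 4 zombies across (shuttle back at the start); 0 scientists + 5 zombies across (shuttle there); 1 scientist + 1 zombie across (shuttle there); 1 scientist + 1 zombie across (shuttle back at the start); 2 scientists + 2 zombies across (shuttle there). So no valid plan exists.

No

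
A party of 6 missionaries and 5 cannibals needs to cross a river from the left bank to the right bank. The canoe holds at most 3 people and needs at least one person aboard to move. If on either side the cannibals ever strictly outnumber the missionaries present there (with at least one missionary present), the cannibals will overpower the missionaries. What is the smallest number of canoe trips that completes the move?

Counting alone: each trip to the right bank takes at most 3 across and each return brings at least 1 back, so after t trips out (and t−1 returns) at most 3t − (t−1) of the 11 are across; that first reaches 11 at t = 5, so at least 9 crossings are needed.
The plan below uses exactly 9 crossings, so it is optimal:
1. 3 cannibals → the right bank.  (the left bank: 6M 2C; the right bank: 0M 3C)
2. 1 cannibal ← the left bank.  (the left bank: 6M 3C; the right bank: 0M 2C)
3. 3 missionaries → the right bank.  (the left bank: 3M 3C; the right bank: 3M 2C)
4. 1 missionary ← the left bank.  (the left bank: 4M 3C; the right bank: 2M 2C)
5. 2 missionaries and 1 cannibal → the right bank.  (the left bank: 2M 2C; the right bank: 4M 3C)
6. 1 missionary ← the left bank.  (the left bank: 3M 2C; the right bank: 3M 3C)
7. 2 missionaries and 1 cannibal → the right bank.  (the left bank: 1M 1C; the right bank: 5M 4C)
8. 1 missionary ← the left bank.  (the left bank: 2M 1C; the right bank: 4M 4C)
9. 2 missionaries and 1 cannibal → the right bank.  (the left bank: 0M 0C; the right bank: 6M 5C)

9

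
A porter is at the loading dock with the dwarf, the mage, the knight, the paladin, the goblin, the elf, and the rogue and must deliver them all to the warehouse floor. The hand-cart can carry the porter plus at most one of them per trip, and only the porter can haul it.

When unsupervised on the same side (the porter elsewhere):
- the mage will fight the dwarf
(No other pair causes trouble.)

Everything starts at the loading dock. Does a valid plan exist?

1. Porter goes to the warehouse floor with the dwarf.
2. Porter goes back to the loading dock alone.
3. Porter goes to the warehouse floor with the knight.
4. Porter goes back to the loading dock alone.
5. Porter goes to the warehouse floor with the paladin.
6. Porter goes back to the loading dock alone.
7. Porter goes to the warehouse floor with the goblin.
8. Porter goes back to the loading dock alone.
9. Porter goes to the warehouse floor with the elf.
10. Porter goes back to the loading dock alone.
11. Porter goes to the warehouse floor with the rogue.
12. Porter goes back to the loading dock alone.
13. Porter goes to the warehouse floor with the mage.

Yes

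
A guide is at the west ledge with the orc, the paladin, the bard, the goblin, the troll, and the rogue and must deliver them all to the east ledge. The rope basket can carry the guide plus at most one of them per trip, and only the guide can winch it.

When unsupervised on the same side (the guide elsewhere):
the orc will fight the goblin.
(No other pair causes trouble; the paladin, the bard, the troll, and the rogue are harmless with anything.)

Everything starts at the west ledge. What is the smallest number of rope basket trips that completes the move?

Counting alone: the guide can take at most 1 across per trip to the east ledge, so moving all 6 needs at least 6 loaded trips out, with a return between consecutive ones — at least 11 crossings.
The plan below uses exactly 11 crossings, so it is optimal:
1. Guide goes to the east ledge with the orc.  [the west ledge: the bard, the goblin, the paladin, the rogue, the troll | the east ledge: the orc]
2. Guide goes back to the west ledge alone.  [the west ledge: the bard, the goblin, the paladin, the rogue, the troll | the east ledge: the orc]
3. Guide goes to the east ledge with the paladin.  [the west ledge: the bard, the goblin, the rogue, the troll | the east ledge: the orc, the paladin]
4. Guide goes back to the west ledge alone.  [the west ledge: the bard, the goblin, the rogue, the troll | the east ledge: the orc, the paladin]
5. Guide goes to the east ledge with the bard.  [the west ledge: the goblin, the rogue, the troll | the east ledge: the bard, the orc, the paladin]
6. Guide goes back to the west ledge alone.  [the west ledge: the goblin, the rogue, the troll | the east ledge: the bard, the orc, the paladin]
7. Guide goes to the east ledge with the troll.  [the west ledge: the goblin, the rogue | the east ledge: the bard, the orc, the paladin, the troll]
8. Guide goes back to the west ledge alone.  [the west ledge: the goblin, the rogue | the east ledge: the bard, the orc, the paladin, the troll]
9. Guide goes to the east ledge with the rogue.  [the west ledge: the goblin | the east ledge: the bard, the orc, the paladin, the rogue, the troll]
10. Guide goes back to the west ledge alone.  [the west ledge: the goblin | the east ledge: the bard, the orc, the paladin, the rogue, the troll]
11. Guide goes to the east ledge with the goblin.  [the west ledge: — | the east ledge: the bard, the goblin, the orc, the paladin, the rogue, the troll]

11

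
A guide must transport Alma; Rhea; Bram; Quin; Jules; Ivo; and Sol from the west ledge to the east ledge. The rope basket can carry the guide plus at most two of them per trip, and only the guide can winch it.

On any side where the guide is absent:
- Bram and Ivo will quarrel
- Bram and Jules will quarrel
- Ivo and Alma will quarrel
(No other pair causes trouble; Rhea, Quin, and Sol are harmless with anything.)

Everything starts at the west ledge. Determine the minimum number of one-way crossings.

7

Counting alone: the guide can take at most 2 across per trip to the east ledge, so moving all 7 needs at least 4 loaded trips out, with a return between consecutive ones — at least 7 crossings.
The plan below uses exactly 7 crossings, so it is optimal:
1. Guide goes to the east ledge with Alma and Bram.  [the west ledge: Ivo, Jules, Quin, Rhea, Sol | the east ledge: Alma, Bram]
2. Guide goes back to the west ledge alone.  [the west ledge: Ivo, Jules, Quin, Rhea, Sol | the east ledge: Alma, Bram]
3. Guide goes to the east ledge with Rhea.  [the west ledge: Ivo, Jules, Quin, Sol | the east ledge: Alma, Bram, Rhea]
4. Guide goes back to the west ledge alone.  [the west ledge: Ivo, Jules, Quin, Sol | the east ledge: Alma, Bram, Rhea]
5. Guide goes to the east ledge with Quin and Sol.  [the west ledge: Ivo, Jules | the east ledge: Alma, Bram, Quin, Rhea, Sol]
6. Guide goes back to the west ledge alone.  [the west ledge: Ivo, Jules | the east ledge: Alma, Bram, Quin, Rhea, Sol]
7. Guide goes to the east ledge with Ivo and Jules.  [the west ledge: — | the east ledge: Alma, Bram, Ivo, Jules, Quin, Rhea, Sol]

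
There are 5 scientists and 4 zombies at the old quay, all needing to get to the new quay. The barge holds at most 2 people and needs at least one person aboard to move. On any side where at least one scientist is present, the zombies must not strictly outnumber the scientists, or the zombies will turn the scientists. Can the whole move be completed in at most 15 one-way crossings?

Yes

Yes — this plan uses 15 crossings (≤ 15):
1. 2 zombies → the new quay.  (the old quay: 5S 2Z; the new quay: 0S 2Z)
2. 1 zombie ← the old quay.  (the old quay: 5S 3Z; the new quay: 0S 1Z)
3. 2 zombies → the new quay.  (the old quay: 5S 1Z; the new quay: 0S 3Z)
4. 1 zombie ← the old quay.  (the old quay: 5S 2Z; the new quay: 0S 2Z)
5. 2 scientists → the new quay.  (the old quay: 3S 2Z; the new quay: 2S 2Z)
6. 1 zombie ← the old quay.  (the old quay: 3S 3Z; the new quay: 2S 1Z)
7. 1 scientist and 1 zombie → the new quay.  (the old quay: 2S 2Z; the new quay: 3S 2Z)
8. 1 scientist ← the old quay.  (the old quay: 3S 2Z; the new quay: 2S 2Z)
9. 1 scientist and 1 zombie → the new quay.  (the old quay: 2S 1Z; the new quay: 3S 3Z)
10. 1 zombie ← the old quay.  (the old quay: 2S 2Z; the new quay: 3S 2Z)
11. 1 scientist and 1 zombie → the new quay.  (the old quay: 1S 1Z; the new quay: 4S 3Z)
12. 1 scientist ← the old quay.  (the old quay: 2S 1Z; the new quay: 3S 3Z)
13. 1 scientist and 1 zombie → the new quay.  (the old quay: 1S 0Z; the new quay: 4S 4Z)
14. 1 zombie ← the old quay.  (the old quay: 1S 1Z; the new quay: 4S 3Z)
15. 1 scientist and 1 zombie → the new quay.  (the old quay: 0S 0Z; the new quay: 5S 4Z)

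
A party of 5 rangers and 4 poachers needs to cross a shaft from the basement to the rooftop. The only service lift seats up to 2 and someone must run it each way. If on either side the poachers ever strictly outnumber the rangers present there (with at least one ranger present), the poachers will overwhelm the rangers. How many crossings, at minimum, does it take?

15

Counting alone: each trip to the rooftop takes at most 2 across and each return brings at least 1 back, so after t trips out (and t−1 returns) at most 2t − (t−1) of the 9 are across; that first reaches 9 at t = 8, so at least 15 crossings are needed.
The plan below uses exactly 15 crossings, so it is optimal:
1. 2 poachers → the rooftop.  (the basement: 5R 2P; the rooftop: 0R 2P)
2. 1 poacher ← the basement.  (the basement: 5R 3P; the rooftop: 0R 1P)
3. 2 poachers → the rooftop.  (the basement: 5R 1P; the rooftop: 0R 3P)
4. 1 poacher ← the basement.  (the basement: 5R 2P; the rooftop: 0R 2P)
5. 2 rangers → the rooftop.  (the basement: 3R 2P; the rooftop: 2R 2P)
6. 1 poacher ← the basement.  (the basement: 3R 3P; the rooftop: 2R 1P)
7. 1 ranger and 1 poacher → the rooftop.  (the basement: 2R 2P; the rooftop: 3R 2P)
8. 1 ranger ← the basement.  (the basement: 3R 2P; the rooftop: 2R 2P)
9. 1 ranger and 1 poacher → the rooftop.  (the basement: 2R 1P; the rooftop: 3R 3P)
10. 1 poacher ← the basement.  (the basement: 2R 2P; the rooftop: 3R 2P)
11. 1 ranger and 1 poacher → the rooftop.  (the basement: 1R 1P; the rooftop: 4R 3P)
12. 1 ranger ← the basement.  (the basement: 2R 1P; the rooftop: 3R 3P)
13. 1 ranger and 1 poacher → the rooftop.  (the basement: 1R 0P; the rooftop: 4R 4P)
14. 1 poacher ← the basement.  (the basement: 1R 1P; the rooftop: 4R 3P)
15. 1 ranger and 1 poacher → the rooftop.  (the basement: 0R 0P; the rooftop: 5R 4P)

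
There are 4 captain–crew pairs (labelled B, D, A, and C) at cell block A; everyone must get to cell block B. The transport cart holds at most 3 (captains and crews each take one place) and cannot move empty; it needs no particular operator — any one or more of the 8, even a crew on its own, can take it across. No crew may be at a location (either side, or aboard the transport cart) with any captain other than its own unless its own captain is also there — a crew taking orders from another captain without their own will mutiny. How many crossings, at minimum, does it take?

9

Counting alone: each trip to cell block B takes at most 3 across and each return brings at least 1 back, so after t trips out (and t−1 returns) at most 3t − (t−1) of the 8 are across; that first reaches 8 at t = 4, so at least 7 crossings are needed.
The safety rule pushes this higher. Following every safe sequence of crossings, the most of the 8 that can be at cell block B as the transport cart arrives there on crossing 7 is 7 — never all 8.
So no plan with fewer than 9 crossings exists, and this one achieves 9:
1. captain B and crew B cross → cell block B.
2. captain B crosses ← cell block A.
3. captain B, captain D, and crew D cross → cell block B.
4. captain B and crew B cross ← cell block A.
5. captain A, captain B, and captain C cross → cell block B.
6. crew D crosses ← cell block A.
7. crew B and crew D cross → cell block B.
8. crew B crosses ← cell block A.
9. crew A, crew B, and crew C cross → cell block B.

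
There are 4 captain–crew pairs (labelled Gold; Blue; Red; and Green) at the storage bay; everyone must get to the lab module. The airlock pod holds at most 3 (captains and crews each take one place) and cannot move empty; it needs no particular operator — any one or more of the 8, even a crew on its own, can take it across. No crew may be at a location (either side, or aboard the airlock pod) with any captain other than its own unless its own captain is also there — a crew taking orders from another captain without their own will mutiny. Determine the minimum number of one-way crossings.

Counting alone: each trip to the lab module takes at most 3 across and each return brings at least 1 back, so after t trips out (and t−1 returns) at most 3t − (t−1) of the 8 are across; that first reaches 8 at t = 4, so at least 7 crossings are needed.
The safety rule pushes this higher. Following every safe sequence of crossings, the most of the 8 that can be at the lab module as the airlock pod arrives there on crossing 7 is 7 — never all 8.
So no plan with fewer than 9 crossings exists, and this one achieves 9:
1. captain Gold and crew Gold cross → the lab module.
2. captain Gold crosses ← the storage bay.
3. captain Blue, captain Gold, and crew Blue cross → the lab module.
4. captain Gold and crew Gold cross ← the storage bay.
5. captain Gold, captain Green, and captain Red cross → the lab module.
6. crew Blue crosses ← the storage bay.
7. crew Blue and crew Gold cross → the lab module.
8. crew Gold crosses ← the storage bay.
9. crew Gold, crew Green, and crew Red cross → the lab module.

9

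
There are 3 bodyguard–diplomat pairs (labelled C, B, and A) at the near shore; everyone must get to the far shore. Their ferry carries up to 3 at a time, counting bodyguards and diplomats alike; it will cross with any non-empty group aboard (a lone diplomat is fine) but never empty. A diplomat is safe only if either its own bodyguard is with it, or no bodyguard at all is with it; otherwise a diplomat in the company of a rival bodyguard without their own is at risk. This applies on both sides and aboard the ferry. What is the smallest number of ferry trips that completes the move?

5

Counting alone: each trip to the far shore takes at most 3 across and each return brings at least 1 back, so after t trips out (and t−1 returns) at most 3t − (t−1) of the 6 are across; that first reaches 6 at t = 3, so at least 5 crossings are needed.
The plan below uses exactly 5 crossings, so it is optimal:
1. bodyguard C and diplomat C cross → the far shore.
2. bodyguard C crosses ← the near shore.
3. bodyguard A, bodyguard B, and bodyguard C cross → the far shore.
4. diplomat C crosses ← the near shore.
5. diplomat A, diplomat B, and diplomat C cross → the far shore.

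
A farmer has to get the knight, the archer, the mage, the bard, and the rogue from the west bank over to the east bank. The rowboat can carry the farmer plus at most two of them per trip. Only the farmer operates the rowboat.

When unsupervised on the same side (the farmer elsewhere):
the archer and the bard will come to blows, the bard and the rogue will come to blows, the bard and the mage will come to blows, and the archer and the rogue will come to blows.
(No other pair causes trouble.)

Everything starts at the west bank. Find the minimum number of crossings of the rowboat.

7

Counting alone: the farmer can take at most 2 across per trip to the east bank, so moving all 5 needs at least 3 loaded trips out, with a return between consecutive ones — at least 5 crossings.
The safety rule pushes this higher. Following every safe sequence of crossings, the most of the 5 that can be at the east bank as the rowboat arrives there on crossing 5 is 4 — never all 5.
So no plan with fewer than 7 crossings exists, and this one achieves 7:
1. Farmer goes to the east bank with the archer and the bard.  [the west bank: the knight, the mage, the rogue | the east bank: the archer, the bard]
2. Farmer goes back to the west bank with the archer.  [the west bank: the archer, the knight, the mage, the rogue | the east bank: the bard]
3. Farmer goes to the east bank with the archer and the knight.  [the west bank: the mage, the rogue | the east bank: the archer, the bard, the knight]
4. Farmer goes back to the west bank with the archer.  [the west bank: the archer, the mage, the rogue | the east bank: the bard, the knight]
5. Farmer goes to the east bank with the archer and the mage.  [the west bank: the rogue | the east bank: the archer, the bard, the knight, the mage]
6. Farmer goes back to the west bank with the bard.  [the west bank: the bard, the rogue | the east bank: the archer, the knight, the mage]
7. Farmer goes to the east bank with the bard and the rogue.  [the west bank: — | the east bank: the archer, the bard, the knight, the mage, the rogue]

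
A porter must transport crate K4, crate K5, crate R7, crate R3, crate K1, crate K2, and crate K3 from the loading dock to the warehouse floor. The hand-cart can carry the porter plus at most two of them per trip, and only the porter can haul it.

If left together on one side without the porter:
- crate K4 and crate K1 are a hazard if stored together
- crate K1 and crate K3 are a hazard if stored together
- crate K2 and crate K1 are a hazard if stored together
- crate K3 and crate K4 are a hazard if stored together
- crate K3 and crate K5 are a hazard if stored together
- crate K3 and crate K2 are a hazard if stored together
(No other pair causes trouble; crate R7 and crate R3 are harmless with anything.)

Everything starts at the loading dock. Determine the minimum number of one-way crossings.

Counting alone: the porter can take at most 2 across per trip to the warehouse floor, so moving all 7 needs at least 4 loaded trips out, with a return between consecutive ones — at least 7 crossings.
The safety rule pushes this higher. Following every safe sequence of crossings, the most of the 7 that can be at the warehouse floor as the hand-cart arrives there on crossings 7, 9 is 5, 6 respectively — never all 7.
So no plan with fewer than 11 crossings exists, and this one achieves 11:
1. Porter goes to the warehouse floor with crate K1 and crate K3.  [the loading dock: crate K2, crate K4, crate K5, crate R3, crate R7 | the warehouse floor: crate K1, crate K3]
2. Porter goes back to the loading dock with crate K1.  [the loading dock: crate K1, crate K2, crate K4, crate K5, crate R3, crate R7 | the warehouse floor: crate K3]
3. Porter goes to the warehouse floor with crate K2 and crate K4.  [the loading dock: crate K1, crate K5, crate R3, crate R7 | the warehouse floor: crate K2, crate K3, crate K4]
4. Porter goes back to the loading dock with crate K3.  [the loading dock: crate K1, crate K3, crate K5, crate R3, crate R7 | the warehouse floor: crate K2, crate K4]
5. Porter goes to the warehouse floor with crate K1 and crate K5.  [the loading dock: crate K3, crate R3, crate R7 | the warehouse floor: crate K1, crate K2, crate K4, crate K5]
6. Porter goes back to the loading dock with crate K1.  [the loading dock: crate K1, crate K3, crate R3, crate R7 | the warehouse floor: crate K2, crate K4, crate K5]
7. Porter goes to the warehouse floor with crate K1 and crate R7.  [the loading dock: crate K3, crate R3 | the warehouse floor: crate K1, crate K2, crate K4, crate K5, crate R7]
8. Porter goes back to the loading dock with crate K1.  [the loading dock: crate K1, crate K3, crate R3 | the warehouse floor: crate K2, crate K4, crate K5, crate R7]
9. Porter goes to the warehouse floor with crate K1 and crate R3.  [the loading dock: crate K3 | the warehouse floor: crate K1, crate K2, crate K4, crate K5, crate R3, crate R7]
10. Porter goes back to the loading dock with crate K1.  [the loading dock: crate K1, crate K3 | the warehouse floor: crate K2, crate K4, crate K5, crate R3, crate R7]
11. Porter goes to the warehouse floor with crate K1 and crate K3.  [the loading dock: — | the warehouse floor: crate K1, crate K2, crate K3, crate K4, crate K5, crate R3, crate R7]

11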